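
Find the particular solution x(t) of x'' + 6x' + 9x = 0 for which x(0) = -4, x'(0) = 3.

x = -4*exp(-3*t) - 9*t*exp(-3*t)

Characteristic equation r² + 6r + 9 = 0 has discriminant (6)² - 4·(9) = 0, so r = -3 is a repeated root.
Hence x_h = (C1 + C2*t)*exp(-3*t).
Apply the initial conditions: x(0) = C1 = -4 and x'(0) = C2 - 3*C1 = 3. Solving gives C1 = -4, C2 = -9.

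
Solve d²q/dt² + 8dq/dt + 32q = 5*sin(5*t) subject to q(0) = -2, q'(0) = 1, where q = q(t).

q = -200*cos(5*t)/1649 + 35*sin(5*t)/1649 - 5459*exp(-4*t)*sin(4*t)/3298 - 3098*cos(4*t)*exp(-4*t)/1649

Characteristic equation r² + 8r + 32 = 0 has discriminant (8)² - 4·(32) = -64 < 0, so r = -4 ± 4i.
Hence q_h = C1*cos(4*t)*exp(-4*t) + C2*exp(-4*t)*sin(4*t).
Try q_p = A*cos(5*t) + B*sin(5*t). Substituting and equating the coefficients of cos(5t) and sin(5t) gives A = -200/1649, B = 35/1649, so q_p = -200*cos(5*t)/1649 + 35*sin(5*t)/1649.
General solution: q = -200*cos(5*t)/1649 + 35*sin(5*t)/1649 + C1*cos(4*t)*exp(-4*t) + C2*exp(-4*t)*sin(4*t).
Apply the initial conditions: q(0) = -200/1649 + C1 = -2 and q'(0) = 175/1649 - 4*C1 + 4*C2 = 1. Solving gives C1 = -3098/1649, C2 = -5459/3298.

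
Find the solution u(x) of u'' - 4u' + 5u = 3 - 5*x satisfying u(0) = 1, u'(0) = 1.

Characteristic equation r² - 4r + 5 = 0 has discriminant (-4)² - 4·(5) = -4 < 0, so r = 2 ± i.
Hence u_h = C1*cos(x)*exp(2*x) + C2*exp(2*x)*sin(x).
For the particular solution try u_p = A0 + A1*x. Substituting and matching coefficients of each power of x gives A0 = -1/5, A1 = -1, so u_p = -1/5 - x.
General solution: u = -1/5 - x + C1*cos(x)*exp(2*x) + C2*exp(2*x)*sin(x).
Apply the initial conditions: u(0) = -1/5 + C1 = 1 and u'(0) = -1 + C2 + 2*C1 = 1. Solving gives C1 = 6/5, C2 = -2/5.

u = -1/5 - x - 2*exp(2*x)*sin(x)/5 + 6*cos(x)*exp(2*x)/5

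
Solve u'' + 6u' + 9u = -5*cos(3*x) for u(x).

Characteristic equation r² + 6r + 9 = 0 has discriminant (6)² - 4·(9) = 0, so r = -3 is a repeated root.
Hence u_h = (C1 + C2*x)*exp(-3*x).
Try u_p = A*cos(3*x) + B*sin(3*x). Substituting and equating the coefficients of cos(3x) and sin(3x) gives A = 0, B = -5/18, so u_p = -5*sin(3*x)/18.

u = -5*sin(3*x)/18 + C1*exp(-3*x) + C2*x*exp(-3*x)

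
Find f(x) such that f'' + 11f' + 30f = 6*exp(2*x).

Characteristic equation r² + 11r + 30 = 0 factors as (r + 5)(r + 6) = 0, so r = -5, -6.
Hence f_h = C1*exp(-5*x) + C2*exp(-6*x).
Try f_p = A*exp(2*x). Substituting into the equation and dividing by exp(2*x) gives A = 3/28, so f_p = 3*exp(2*x)/28.

f = 3*exp(2*x)/28 + C1*exp(-5*x) + C2*exp(-6*x)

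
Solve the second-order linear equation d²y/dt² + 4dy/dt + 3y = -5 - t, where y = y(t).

Characteristic equation r² + 4r + 3 = 0 factors as (r + 1)(r + 3) = 0, so r = -1, -3.
Hence y_h = C1*exp(-t) + C2*exp(-3*t).
For the particular solution try y_p = A0 + A1*t. Substituting and matching coefficients of each power of t gives A0 = -11/9, A1 = -1/3, so y_p = -11/9 - t/3.

y = -11/9 - t/3 + C1*exp(-t) + C2*exp(-3*t)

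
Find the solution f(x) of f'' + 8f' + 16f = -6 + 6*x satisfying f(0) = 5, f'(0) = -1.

Characteristic equation r² + 8r + 16 = 0 has discriminant (8)² - 4·(16) = 0, so r = -4 is a repeated root.
Hence f_h = (C1 + C2*x)*exp(-4*x).
For the particular solution try f_p = A0 + A1*x. Substituting and matching coefficients of each power of x gives A0 = -9/16, A1 = 3/8, so f_p = -9/16 + 3*x/8.
General solution: f = -9/16 + 3*x/8 + C1*exp(-4*x) + C2*x*exp(-4*x).
Apply the initial conditions: f(0) = -9/16 + C1 = 5 and f'(0) = 3/8 + C2 - 4*C1 = -1. Solving gives C1 = 89/16, C2 = 167/8.

f = -9/16 + 3*x/8 + 89*exp(-4*x)/16 + 167*x*exp(-4*x)/8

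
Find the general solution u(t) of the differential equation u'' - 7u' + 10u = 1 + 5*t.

u = 9/20 + t/2 + C1*exp(5*t) + C2*exp(2*t)

Characteristic equation r² - 7r + 10 = 0 factors as (r - 5)(r - 2) = 0, so r = 5, 2.
Hence u_h = C1*exp(5*t) + C2*exp(2*t).
For the particular solution try u_p = A0 + A1*t. Substituting and matching coefficients of each power of t gives A0 = 9/20, A1 = 1/2, so u_p = 9/20 + t/2.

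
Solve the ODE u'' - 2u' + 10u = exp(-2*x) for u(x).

Characteristic equation r² - 2r + 10 = 0 has discriminant (-2)² - 4·(10) = -36 < 0, so r = 1 ± 3i.
Hence u_h = C1*cos(3*x)*exp(x) + C2*exp(x)*sin(3*x).
Try u_p = A*exp(-2*x). Substituting into the equation and dividing by exp(-2*x) gives A = 1/18, so u_p = exp(-2*x)/18.

u = exp(-2*x)/18 + C1*cos(3*x)*exp(x) + C2*exp(x)*sin(3*x)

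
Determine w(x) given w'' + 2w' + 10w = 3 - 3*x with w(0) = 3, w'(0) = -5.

w = 9/25 - 3*x/10 - 103*exp(-x)*sin(3*x)/150 + 66*cos(3*x)*exp(-x)/25

Characteristic equation r² + 2r + 10 = 0 has discriminant (2)² - 4·(10) = -36 < 0, so r = -1 ± 3i.
Hence w_h = C1*cos(3*x)*exp(-x) + C2*exp(-x)*sin(3*x).
For the particular solution try w_p = A0 + A1*x. Substituting and matching coefficients of each power of x gives A0 = 9/25, A1 = -3/10, so w_p = 9/25 - 3*x/10.
General solution: w = 9/25 - 3*x/10 + C1*cos(3*x)*exp(-x) + C2*exp(-x)*sin(3*x).
Apply the initial conditions: w(0) = 9/25 + C1 = 3 and w'(0) = -3/10 - C1 + 3*C2 = -5. Solving gives C1 = 66/25, C2 = -103/150.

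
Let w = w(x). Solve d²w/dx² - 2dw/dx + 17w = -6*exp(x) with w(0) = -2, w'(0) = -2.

w = -3*exp(x)/8 - 13*cos(4*x)*exp(x)/8

Characteristic equation r² - 2r + 17 = 0 has discriminant (-2)² - 4·(17) = -64 < 0, so r = 1 ± 4i.
Hence w_h = C1*cos(4*x)*exp(x) + C2*exp(x)*sin(4*x).
Try w_p = A*exp(x). Substituting into the equation and dividing by exp(x) gives A = -3/8, so w_p = -3*exp(x)/8.
General solution: w = -3*exp(x)/8 + C1*cos(4*x)*exp(x) + C2*exp(x)*sin(4*x).
Apply the initial conditions: w(0) = -3/8 + C1 = -2 and w'(0) = -3/8 + C1 + 4*C2 = -2. Solving gives C1 = -13/8, C2 = 0.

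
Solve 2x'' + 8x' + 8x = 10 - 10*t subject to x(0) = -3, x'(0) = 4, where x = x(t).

x = 5/2 - 11*exp(-2*t)/2 - 5*t/4 - 23*t*exp(-2*t)/4

Divide through by 2: x'' + 4x' + 4x = 5 - 5*t.
Characteristic equation r² + 4r + 4 = 0 has discriminant (4)² - 4·(4) = 0, so r = -2 is a repeated root.
Hence x_h = (C1 + C2*t)*exp(-2*t).
For the particular solution try x_p = A0 + A1*t. Substituting and matching coefficients of each power of t gives A0 = 5/2, A1 = -5/4, so x_p = 5/2 - 5*t/4.
General solution: x = 5/2 - 5*t/4 + C1*exp(-2*t) + C2*t*exp(-2*t).
Apply the initial conditions: x(0) = 5/2 + C1 = -3 and x'(0) = -5/4 + C2 - 2*C1 = 4. Solving gives C1 = -11/2, C2 = -23/4.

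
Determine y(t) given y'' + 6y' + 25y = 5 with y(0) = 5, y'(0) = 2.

Characteristic equation r² + 6r + 25 = 0 has discriminant (6)² - 4·(25) = -64 < 0, so r = -3 ± 4i.
Hence y_h = C1*cos(4*t)*exp(-3*t) + C2*exp(-3*t)*sin(4*t).
For the particular solution try y_p = A0. Substituting and matching coefficients of each power of t gives A0 = 1/5, so y_p = 1/5.
General solution: y = 1/5 + C1*cos(4*t)*exp(-3*t) + C2*exp(-3*t)*sin(4*t).
Apply the initial conditions: y(0) = 1/5 + C1 = 5 and y'(0) = -3*C1 + 4*C2 = 2. Solving gives C1 = 24/5, C2 = 41/10.

y = 1/5 + 24*cos(4*t)*exp(-3*t)/5 + 41*exp(-3*t)*sin(4*t)/10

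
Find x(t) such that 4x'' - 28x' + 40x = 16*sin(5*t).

Divide through by 4: x'' - 7x' + 10x = 4*sin(5*t).
Characteristic equation r² - 7r + 10 = 0 factors as (r - 5)(r - 2) = 0, so r = 5, 2.
Hence x_h = C1*exp(5*t) + C2*exp(2*t).
Try x_p = A*cos(5*t) + B*sin(5*t). Substituting and equating the coefficients of cos(5t) and sin(5t) gives A = 14/145, B = -6/145, so x_p = -6*sin(5*t)/145 + 14*cos(5*t)/145.

x = -6*sin(5*t)/145 + 14*cos(5*t)/145 + C1*exp(5*t) + C2*exp(2*t)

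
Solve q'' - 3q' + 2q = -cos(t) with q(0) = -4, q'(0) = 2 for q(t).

Characteristic equation r² - 3r + 2 = 0 factors as (r - 2)(r - 1) = 0, so r = 2, 1.
Hence q_h = C1*exp(2*t) + C2*exp(t).
Try q_p = A*cos(t) + B*sin(t). Substituting and equating the coefficients of cos(t) and sin(t) gives A = -1/10, B = 3/10, so q_p = -cos(t)/10 + 3*sin(t)/10.
General solution: q = -cos(t)/10 + 3*sin(t)/10 + C1*exp(2*t) + C2*exp(t).
Apply the initial conditions: q(0) = -1/10 + C1 + C2 = -4 and q'(0) = 3/10 + C2 + 2*C1 = 2. Solving gives C1 = 28/5, C2 = -19/2.

q = -19*exp(t)/2 - cos(t)/10 + 3*sin(t)/10 + 28*exp(2*t)/5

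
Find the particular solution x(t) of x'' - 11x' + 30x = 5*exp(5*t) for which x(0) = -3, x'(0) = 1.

x = -24*exp(5*t) + 21*exp(6*t) - 5*t*exp(5*t)

Characteristic equation r² - 11r + 30 = 0 factors as (r - 5)(r - 6) = 0, so r = 5, 6.
Hence x_h = C1*exp(5*t) + C2*exp(6*t).
Since exp(5*t) solves the homogeneous equation (r = 5 is a root of multiplicity 1), multiply the trial by t. Try x_p = A*t*exp(5*t). Substituting into the equation and dividing by exp(5*t) gives A = -5, so x_p = -5*t*exp(5*t).
General solution: x = C1*exp(5*t) + C2*exp(6*t) - 5*t*exp(5*t).
Apply the initial conditions: x(0) = C1 + C2 = -3 and x'(0) = -5 + 5*C1 + 6*C2 = 1. Solving gives C1 = -24, C2 = 21.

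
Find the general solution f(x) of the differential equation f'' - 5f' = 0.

f = C2 + C1*exp(5*x)

Characteristic equation r² - 5r = 0 factors as (r - 5)r = 0, so r = 5, 0.
Hence f_h = C1*exp(5*x) + C2.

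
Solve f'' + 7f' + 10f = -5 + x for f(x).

Characteristic equation r² + 7r + 10 = 0 factors as (r + 2)(r + 5) = 0, so r = -2, -5.
Hence f_h = C1*exp(-2*x) + C2*exp(-5*x).
For the particular solution try f_p = A0 + A1*x. Substituting and matching coefficients of each power of x gives A0 = -57/100, A1 = 1/10, so f_p = -57/100 + x/10.

f = -57/100 + x/10 + C1*exp(-2*x) + C2*exp(-5*x)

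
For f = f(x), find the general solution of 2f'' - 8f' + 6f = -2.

f = -1/3 + C1*exp(x) + C2*exp(3*x)

Divide through by 2: f'' - 4f' + 3f = -1.
Characteristic equation r² - 4r + 3 = 0 factors as (r - 1)(r - 3) = 0, so r = 1, 3.
Hence f_h = C1*exp(x) + C2*exp(3*x).
For the particular solution try f_p = A0. Substituting and matching coefficients of each power of x gives A0 = -1/3, so f_p = -1/3.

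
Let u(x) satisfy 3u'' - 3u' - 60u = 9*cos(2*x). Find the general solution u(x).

Divide through by 3: u'' - u' - 20u = 3*cos(2*x).
Characteristic equation r² - r - 20 = 0 factors as (r + 4)(r - 5) = 0, so r = -4, 5.
Hence u_h = C1*exp(-4*x) + C2*exp(5*x).
Try u_p = A*cos(2*x) + B*sin(2*x). Substituting and equating the coefficients of cos(2x) and sin(2x) gives A = -18/145, B = -3/290, so u_p = -18*cos(2*x)/145 - 3*sin(2*x)/290.

u = -18*cos(2*x)/145 - 3*sin(2*x)/290 + C1*exp(-4*x) + C2*exp(5*x)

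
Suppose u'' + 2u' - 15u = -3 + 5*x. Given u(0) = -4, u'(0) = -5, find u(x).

Characteristic equation r² + 2r - 15 = 0 factors as (r + 5)(r - 3) = 0, so r = -5, 3.
Hence u_h = C1*exp(-5*x) + C2*exp(3*x).
For the particular solution try u_p = A0 + A1*x. Substituting and matching coefficients of each power of x gives A0 = 7/45, A1 = -1/3, so u_p = 7/45 - x/3.
General solution: u = 7/45 - x/3 + C1*exp(-5*x) + C2*exp(3*x).
Apply the initial conditions: u(0) = 7/45 + C1 + C2 = -4 and u'(0) = -1/3 - 5*C1 + 3*C2 = -5. Solving gives C1 = -39/40, C2 = -229/72.

u = 7/45 - 229*exp(3*x)/72 - 39*exp(-5*x)/40 - x/3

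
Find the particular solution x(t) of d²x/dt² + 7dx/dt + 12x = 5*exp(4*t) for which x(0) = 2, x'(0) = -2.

x = -27*exp(-4*t)/8 + 5*exp(4*t)/56 + 37*exp(-3*t)/7

Characteristic equation r² + 7r + 12 = 0 factors as (r + 3)(r + 4) = 0, so r = -3, -4.
Hence x_h = C1*exp(-3*t) + C2*exp(-4*t).
Try x_p = A*exp(4*t). Substituting into the equation and dividing by exp(4*t) gives A = 5/56, so x_p = 5*exp(4*t)/56.
General solution: x = 5*exp(4*t)/56 + C1*exp(-3*t) + C2*exp(-4*t).
Apply the initial conditions: x(0) = 5/56 + C1 + C2 = 2 and x'(0) = 5/14 - 4*C2 - 3*C1 = -2. Solving gives C1 = 37/7, C2 = -27/8.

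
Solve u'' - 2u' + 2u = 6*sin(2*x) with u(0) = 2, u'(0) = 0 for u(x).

Characteristic equation r² - 2r + 2 = 0 has discriminant (-2)² - 4·(2) = -4 < 0, so r = 1 ± i.
Hence u_h = C1*cos(x)*exp(x) + C2*exp(x)*sin(x).
Try u_p = A*cos(2*x) + B*sin(2*x). Substituting and equating the coefficients of cos(2x) and sin(2x) gives A = 6/5, B = -3/5, so u_p = -3*sin(2*x)/5 + 6*cos(2*x)/5.
General solution: u = -3*sin(2*x)/5 + 6*cos(2*x)/5 + C1*cos(x)*exp(x) + C2*exp(x)*sin(x).
Apply the initial conditions: u(0) = 6/5 + C1 = 2 and u'(0) = -6/5 + C1 + C2 = 0. Solving gives C1 = 4/5, C2 = 2/5.

u = -3*sin(2*x)/5 + 6*cos(2*x)/5 + 2*exp(x)*sin(x)/5 + 4*cos(x)*exp(x)/5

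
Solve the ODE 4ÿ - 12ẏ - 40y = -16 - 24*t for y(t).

Divide through by 4: y'' - 3y' - 10y = -4 - 6*t.
Characteristic equation r² - 3r - 10 = 0 factors as (r - 5)(r + 2) = 0, so r = 5, -2.
Hence y_h = C1*exp(5*t) + C2*exp(-2*t).
For the particular solution try y_p = A0 + A1*t. Substituting and matching coefficients of each power of t gives A0 = 11/50, A1 = 3/5, so y_p = 11/50 + 3*t/5.

y = 11/50 + 3*t/5 + C1*exp(5*t) + C2*exp(-2*t)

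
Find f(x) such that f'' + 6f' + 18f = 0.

Characteristic equation r² + 6r + 18 = 0 has discriminant (6)² - 4·(18) = -36 < 0, so r = -3 ± 3i.
Hence f_h = C1*cos(3*x)*exp(-3*x) + C2*exp(-3*x)*sin(3*x).

f = C1*cos(3*x)*exp(-3*x) + C2*exp(-3*x)*sin(3*x)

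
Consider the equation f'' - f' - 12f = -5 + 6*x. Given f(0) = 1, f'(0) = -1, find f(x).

Characteristic equation r² - r - 12 = 0 factors as (r - 4)(r + 3) = 0, so r = 4, -3.
Hence f_h = C1*exp(4*x) + C2*exp(-3*x).
For the particular solution try f_p = A0 + A1*x. Substituting and matching coefficients of each power of x gives A0 = 11/24, A1 = -1/2, so f_p = 11/24 - x/2.
General solution: f = 11/24 - x/2 + C1*exp(4*x) + C2*exp(-3*x).
Apply the initial conditions: f(0) = 11/24 + C1 + C2 = 1 and f'(0) = -1/2 - 3*C2 + 4*C1 = -1. Solving gives C1 = 9/56, C2 = 8/21.

f = 11/24 - x/2 + 8*exp(-3*x)/21 + 9*exp(4*x)/56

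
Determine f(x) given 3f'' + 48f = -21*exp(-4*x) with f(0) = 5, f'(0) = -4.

Divide through by 3: f'' + 16f = -7*exp(-4*x).
Characteristic equation r² + 16 = 0 has discriminant (0)² - 4·(16) = -64 < 0, so r = ± 4i.
Hence f_h = C1*cos(4*x) + C2*sin(4*x).
Try f_p = A*exp(-4*x). Substituting into the equation and dividing by exp(-4*x) gives A = -7/32, so f_p = -7*exp(-4*x)/32.
General solution: f = -7*exp(-4*x)/32 + C1*cos(4*x) + C2*sin(4*x).
Apply the initial conditions: f(0) = -7/32 + C1 = 5 and f'(0) = 7/8 + 4*C2 = -4. Solving gives C1 = 167/32, C2 = -39/32.

f = -39*sin(4*x)/32 - 7*exp(-4*x)/32 + 167*cos(4*x)/32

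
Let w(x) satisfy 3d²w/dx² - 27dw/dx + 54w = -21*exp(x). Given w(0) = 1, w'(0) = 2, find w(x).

w = -7*exp(x)/10 - 4*exp(6*x)/5 + 5*exp(3*x)/2

Divide through by 3: w'' - 9w' + 18w = -7*exp(x).
Characteristic equation r² - 9r + 18 = 0 factors as (r - 3)(r - 6) = 0, so r = 3, 6.
Hence w_h = C1*exp(3*x) + C2*exp(6*x).
Try w_p = A*exp(x). Substituting into the equation and dividing by exp(x) gives A = -7/10, so w_p = -7*exp(x)/10.
General solution: w = -7*exp(x)/10 + C1*exp(3*x) + C2*exp(6*x).
Apply the initial conditions: w(0) = -7/10 + C1 + C2 = 1 and w'(0) = -7/10 + 3*C1 + 6*C2 = 2. Solving gives C1 = 5/2, C2 = -4/5.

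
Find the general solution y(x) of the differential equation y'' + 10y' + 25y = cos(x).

y = 5*sin(x)/338 + 6*cos(x)/169 + C1*exp(-5*x) + C2*x*exp(-5*x)

Characteristic equation r² + 10r + 25 = 0 has discriminant (10)² - 4·(25) = 0, so r = -5 is a repeated root.
Hence y_h = (C1 + C2*x)*exp(-5*x).
Try y_p = A*cos(x) + B*sin(x). Substituting and equating the coefficients of cos(x) and sin(x) gives A = 6/169, B = 5/338, so y_p = 5*sin(x)/338 + 6*cos(x)/169.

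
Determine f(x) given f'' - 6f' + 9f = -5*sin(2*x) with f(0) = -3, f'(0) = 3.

f = -447*exp(3*x)/169 - 60*cos(2*x)/169 - 25*sin(2*x)/169 + 146*x*exp(3*x)/13

Characteristic equation r² - 6r + 9 = 0 has discriminant (-6)² - 4·(9) = 0, so r = 3 is a repeated root.
Hence f_h = (C1 + C2*x)*exp(3*x).
Try f_p = A*cos(2*x) + B*sin(2*x). Substituting and equating the coefficients of cos(2x) and sin(2x) gives A = -60/169, B = -25/169, so f_p = -60*cos(2*x)/169 - 25*sin(2*x)/169.
General solution: f = -60*cos(2*x)/169 - 25*sin(2*x)/169 + C1*exp(3*x) + C2*x*exp(3*x).
Apply the initial conditions: f(0) = -60/169 + C1 = -3 and f'(0) = -50/169 + C2 + 3*C1 = 3. Solving gives C1 = -447/169, C2 = 146/13.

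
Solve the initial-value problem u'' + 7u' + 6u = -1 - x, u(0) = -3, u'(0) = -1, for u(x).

Characteristic equation r² + 7r + 6 = 0 factors as (r + 1)(r + 6) = 0, so r = -1, -6.
Hence u_h = C1*exp(-x) + C2*exp(-6*x).
For the particular solution try u_p = A0 + A1*x. Substituting and matching coefficients of each power of x gives A0 = 1/36, A1 = -1/6, so u_p = 1/36 - x/6.
General solution: u = 1/36 - x/6 + C1*exp(-x) + C2*exp(-6*x).
Apply the initial conditions: u(0) = 1/36 + C1 + C2 = -3 and u'(0) = -1/6 - C1 - 6*C2 = -1. Solving gives C1 = -19/5, C2 = 139/180.

u = 1/36 - 19*exp(-x)/5 - x/6 + 139*exp(-6*x)/180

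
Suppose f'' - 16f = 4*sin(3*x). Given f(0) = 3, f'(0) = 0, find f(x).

Characteristic equation r² - 16 = 0 factors as (r + 4)(r - 4) = 0, so r = -4, 4.
Hence f_h = C1*exp(-4*x) + C2*exp(4*x).
Try f_p = A*cos(3*x) + B*sin(3*x). Substituting and equating the coefficients of cos(3x) and sin(3x) gives A = 0, B = -4/25, so f_p = -4*sin(3*x)/25.
General solution: f = -4*sin(3*x)/25 + C1*exp(-4*x) + C2*exp(4*x).
Apply the initial conditions: f(0) = C1 + C2 = 3 and f'(0) = -12/25 - 4*C1 + 4*C2 = 0. Solving gives C1 = 36/25, C2 = 39/25.

f = -4*sin(3*x)/25 + 36*exp(-4*x)/25 + 39*exp(4*x)/25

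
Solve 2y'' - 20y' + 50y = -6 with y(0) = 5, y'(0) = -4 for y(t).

y = -3/25 + 128*exp(5*t)/25 - 148*t*exp(5*t)/5

Divide through by 2: y'' - 10y' + 25y = -3.
Characteristic equation r² - 10r + 25 = 0 has discriminant (-10)² - 4·(25) = 0, so r = 5 is a repeated root.
Hence y_h = (C1 + C2*t)*exp(5*t).
For the particular solution try y_p = A0. Substituting and matching coefficients of each power of t gives A0 = -3/25, so y_p = -3/25.
General solution: y = -3/25 + C1*exp(5*t) + C2*t*exp(5*t).
Apply the initial conditions: y(0) = -3/25 + C1 = 5 and y'(0) = C2 + 5*C1 = -4. Solving gives C1 = 128/25, C2 = -148/5.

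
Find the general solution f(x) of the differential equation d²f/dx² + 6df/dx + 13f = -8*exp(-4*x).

Characteristic equation r² + 6r + 13 = 0 has discriminant (6)² - 4·(13) = -16 < 0, so r = -3 ± 2i.
Hence f_h = C1*cos(2*x)*exp(-3*x) + C2*exp(-3*x)*sin(2*x).
Try f_p = A*exp(-4*x). Substituting into the equation and dividing by exp(-4*x) gives A = -8/5, so f_p = -8*exp(-4*x)/5.

f = -8*exp(-4*x)/5 + C1*cos(2*x)*exp(-3*x) + C2*exp(-3*x)*sin(2*x)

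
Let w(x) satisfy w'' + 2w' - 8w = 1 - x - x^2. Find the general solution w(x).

w = -3/64 + x**2/8 + 3*x/16 + C1*exp(-4*x) + C2*exp(2*x)

Characteristic equation r² + 2r - 8 = 0 factors as (r + 4)(r - 2) = 0, so r = -4, 2.
Hence w_h = C1*exp(-4*x) + C2*exp(2*x).
For the particular solution try w_p = A0 + A1*x + A2*x^2. Substituting and matching coefficients of each power of x gives A0 = -3/64, A1 = 3/16, A2 = 1/8, so w_p = -3/64 + x^2/8 + 3*x/16.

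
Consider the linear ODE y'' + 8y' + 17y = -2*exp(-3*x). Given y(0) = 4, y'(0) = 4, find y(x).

y = -exp(-3*x) + 5*cos(x)*exp(-4*x) + 21*exp(-4*x)*sin(x)

Characteristic equation r² + 8r + 17 = 0 has discriminant (8)² - 4·(17) = -4 < 0, so r = -4 ± i.
Hence y_h = C1*cos(x)*exp(-4*x) + C2*exp(-4*x)*sin(x).
Try y_p = A*exp(-3*x). Substituting into the equation and dividing by exp(-3*x) gives A = -1, so y_p = -exp(-3*x).
General solution: y = -exp(-3*x) + C1*cos(x)*exp(-4*x) + C2*exp(-4*x)*sin(x).
Apply the initial conditions: y(0) = -1 + C1 = 4 and y'(0) = 3 + C2 - 4*C1 = 4. Solving gives C1 = 5, C2 = 21.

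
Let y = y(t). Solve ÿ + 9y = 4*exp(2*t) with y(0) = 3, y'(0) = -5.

y = -73*sin(3*t)/39 + 4*exp(2*t)/13 + 35*cos(3*t)/13

Characteristic equation r² + 9 = 0 has discriminant (0)² - 4·(9) = -36 < 0, so r = ± 3i.
Hence y_h = C1*cos(3*t) + C2*sin(3*t).
Try y_p = A*exp(2*t). Substituting into the equation and dividing by exp(2*t) gives A = 4/13, so y_p = 4*exp(2*t)/13.
General solution: y = 4*exp(2*t)/13 + C1*cos(3*t) + C2*sin(3*t).
Apply the initial conditions: y(0) = 4/13 + C1 = 3 and y'(0) = 8/13 + 3*C2 = -5. Solving gives C1 = 35/13, C2 = -73/39.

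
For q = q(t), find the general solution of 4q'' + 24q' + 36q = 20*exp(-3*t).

Divide through by 4: q'' + 6q' + 9q = 5*exp(-3*t).
Characteristic equation r² + 6r + 9 = 0 has discriminant (6)² - 4·(9) = 0, so r = -3 is a repeated root.
Hence q_h = (C1 + C2*t)*exp(-3*t).
Since exp(-3*t) solves the homogeneous equation (r = -3 is a root of multiplicity 2), multiply the trial by t^2. Try q_p = A*t^2*exp(-3*t). Substituting into the equation and dividing by exp(-3*t) gives A = 5/2, so q_p = 5*t^2*exp(-3*t)/2.

q = C1*exp(-3*t) + 5*t**2*exp(-3*t)/2 + C2*t*exp(-3*t)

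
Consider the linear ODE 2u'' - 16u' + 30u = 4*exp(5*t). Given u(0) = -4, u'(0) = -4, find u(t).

u = -15*exp(3*t)/2 + 7*exp(5*t)/2 + t*exp(5*t)

Divide through by 2: u'' - 8u' + 15u = 2*exp(5*t).
Characteristic equation r² - 8r + 15 = 0 factors as (r - 5)(r - 3) = 0, so r = 5, 3.
Hence u_h = C1*exp(5*t) + C2*exp(3*t).
Since exp(5*t) solves the homogeneous equation (r = 5 is a root of multiplicity 1), multiply the trial by t. Try u_p = A*t*exp(5*t). Substituting into the equation and dividing by exp(5*t) gives A = 1, so u_p = t*exp(5*t).
General solution: u = C1*exp(5*t) + C2*exp(3*t) + t*exp(5*t).
Apply the initial conditions: u(0) = C1 + C2 = -4 and u'(0) = 1 + 3*C2 + 5*C1 = -4. Solving gives C1 = 7/2, C2 = -15/2.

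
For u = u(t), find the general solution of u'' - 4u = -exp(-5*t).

Characteristic equation r² - 4 = 0 factors as (r - 2)(r + 2) = 0, so r = 2, -2.
Hence u_h = C1*exp(2*t) + C2*exp(-2*t).
Try u_p = A*exp(-5*t). Substituting into the equation and dividing by exp(-5*t) gives A = -1/21, so u_p = -exp(-5*t)/21.

u = -exp(-5*t)/21 + C1*exp(2*t) + C2*exp(-2*t)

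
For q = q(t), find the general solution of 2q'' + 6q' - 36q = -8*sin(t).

Divide through by 2: q'' + 3q' - 18q = -4*sin(t).
Characteristic equation r² + 3r - 18 = 0 factors as (r - 3)(r + 6) = 0, so r = 3, -6.
Hence q_h = C1*exp(3*t) + C2*exp(-6*t).
Try q_p = A*cos(t) + B*sin(t). Substituting and equating the coefficients of cos(t) and sin(t) gives A = 6/185, B = 38/185, so q_p = 6*cos(t)/185 + 38*sin(t)/185.

q = 6*cos(t)/185 + 38*sin(t)/185 + C1*exp(3*t) + C2*exp(-6*t)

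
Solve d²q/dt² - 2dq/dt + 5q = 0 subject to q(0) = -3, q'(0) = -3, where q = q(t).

q = -3*cos(2*t)*exp(t)

Characteristic equation r² - 2r + 5 = 0 has discriminant (-2)² - 4·(5) = -16 < 0, so r = 1 ± 2i.
Hence q_h = C1*cos(2*t)*exp(t) + C2*exp(t)*sin(2*t).
Apply the initial conditions: q(0) = C1 = -3 and q'(0) = C1 + 2*C2 = -3. Solving gives C1 = -3, C2 = 0.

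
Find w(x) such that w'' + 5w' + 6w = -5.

Characteristic equation r² + 5r + 6 = 0 factors as (r + 3)(r + 2) = 0, so r = -3, -2.
Hence w_h = C1*exp(-3*x) + C2*exp(-2*x).
For the particular solution try w_p = A0. Substituting and matching coefficients of each power of x gives A0 = -5/6, so w_p = -5/6.

w = -5/6 + C1*exp(-3*x) + C2*exp(-2*x)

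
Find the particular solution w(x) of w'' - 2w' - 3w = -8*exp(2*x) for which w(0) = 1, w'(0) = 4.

w = -11*exp(-x)/12 - 3*exp(3*x)/4 + 8*exp(2*x)/3

Characteristic equation r² - 2r - 3 = 0 factors as (r + 1)(r - 3) = 0, so r = -1, 3.
Hence w_h = C1*exp(-x) + C2*exp(3*x).
Try w_p = A*exp(2*x). Substituting into the equation and dividing by exp(2*x) gives A = 8/3, so w_p = 8*exp(2*x)/3.
General solution: w = 8*exp(2*x)/3 + C1*exp(-x) + C2*exp(3*x).
Apply the initial conditions: w(0) = 8/3 + C1 + C2 = 1 and w'(0) = 16/3 - C1 + 3*C2 = 4. Solving gives C1 = -11/12, C2 = -3/4.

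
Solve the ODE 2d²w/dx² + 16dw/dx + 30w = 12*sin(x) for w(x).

Divide through by 2: w'' + 8w' + 15w = 6*sin(x).
Characteristic equation r² + 8r + 15 = 0 factors as (r + 5)(r + 3) = 0, so r = -5, -3.
Hence w_h = C1*exp(-5*x) + C2*exp(-3*x).
Try w_p = A*cos(x) + B*sin(x). Substituting and equating the coefficients of cos(x) and sin(x) gives A = -12/65, B = 21/65, so w_p = -12*cos(x)/65 + 21*sin(x)/65.

w = -12*cos(x)/65 + 21*sin(x)/65 + C1*exp(-5*x) + C2*exp(-3*x)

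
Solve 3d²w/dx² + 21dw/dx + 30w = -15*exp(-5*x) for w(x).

w = C1*exp(-2*x) + C2*exp(-5*x) + 5*x*exp(-5*x)/3

Divide through by 3: w'' + 7w' + 10w = -5*exp(-5*x).
Characteristic equation r² + 7r + 10 = 0 factors as (r + 2)(r + 5) = 0, so r = -2, -5.
Hence w_h = C1*exp(-2*x) + C2*exp(-5*x).
Since exp(-5*x) solves the homogeneous equation (r = -5 is a root of multiplicity 1), multiply the trial by x. Try w_p = A*x*exp(-5*x). Substituting into the equation and dividing by exp(-5*x) gives A = 5/3, so w_p = 5*x*exp(-5*x)/3.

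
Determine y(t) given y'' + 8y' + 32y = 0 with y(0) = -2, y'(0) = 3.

y = -2*cos(4*t)*exp(-4*t) - 5*exp(-4*t)*sin(4*t)/4

Characteristic equation r² + 8r + 32 = 0 has discriminant (8)² - 4·(32) = -64 < 0, so r = -4 ± 4i.
Hence y_h = C1*cos(4*t)*exp(-4*t) + C2*exp(-4*t)*sin(4*t).
Apply the initial conditions: y(0) = C1 = -2 and y'(0) = -4*C1 + 4*C2 = 3. Solving gives C1 = -2, C2 = -5/4.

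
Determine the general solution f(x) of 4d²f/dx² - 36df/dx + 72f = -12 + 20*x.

f = -1/36 + 5*x/18 + C1*exp(3*x) + C2*exp(6*x)

Divide through by 4: f'' - 9f' + 18f = -3 + 5*x.
Characteristic equation r² - 9r + 18 = 0 factors as (r - 3)(r - 6) = 0, so r = 3, 6.
Hence f_h = C1*exp(3*x) + C2*exp(6*x).
For the particular solution try f_p = A0 + A1*x. Substituting and matching coefficients of each power of x gives A0 = -1/36, A1 = 5/18, so f_p = -1/36 + 5*x/18.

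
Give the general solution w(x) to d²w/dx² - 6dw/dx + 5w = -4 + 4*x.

w = 4/25 + 4*x/5 + C1*exp(5*x) + C2*exp(x)

Characteristic equation r² - 6r + 5 = 0 factors as (r - 5)(r - 1) = 0, so r = 5, 1.
Hence w_h = C1*exp(5*x) + C2*exp(x).
For the particular solution try w_p = A0 + A1*x. Substituting and matching coefficients of each power of x gives A0 = 4/25, A1 = 4/5, so w_p = 4/25 + 4*x/5.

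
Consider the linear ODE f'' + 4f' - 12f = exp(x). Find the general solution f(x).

Characteristic equation r² + 4r - 12 = 0 factors as (r - 2)(r + 6) = 0, so r = 2, -6.
Hence f_h = C1*exp(2*x) + C2*exp(-6*x).
Try f_p = A*exp(x). Substituting into the equation and dividing by exp(x) gives A = -1/7, so f_p = -exp(x)/7.

f = -exp(x)/7 + C1*exp(2*x) + C2*exp(-6*x)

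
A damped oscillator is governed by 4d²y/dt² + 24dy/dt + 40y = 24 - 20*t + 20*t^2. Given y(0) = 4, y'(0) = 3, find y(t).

y = 29/25 + t**2/2 - 11*t/10 + 71*cos(t)*exp(-3*t)/25 + 631*exp(-3*t)*sin(t)/50

Divide through by 4: y'' + 6y' + 10y = 6 - 5*t + 5*t^2.
Characteristic equation r² + 6r + 10 = 0 has discriminant (6)² - 4·(10) = -4 < 0, so r = -3 ± i.
Hence y_h = C1*cos(t)*exp(-3*t) + C2*exp(-3*t)*sin(t).
For the particular solution try y_p = A0 + A1*t + A2*t^2. Substituting and matching coefficients of each power of t gives A0 = 29/25, A1 = -11/10, A2 = 1/2, so y_p = 29/25 + t^2/2 - 11*t/10.
General solution: y = 29/25 + t^2/2 - 11*t/10 + C1*cos(t)*exp(-3*t) + C2*exp(-3*t)*sin(t).
Apply the initial conditions: y(0) = 29/25 + C1 = 4 and y'(0) = -11/10 + C2 - 3*C1 = 3. Solving gives C1 = 71/25, C2 = 631/50.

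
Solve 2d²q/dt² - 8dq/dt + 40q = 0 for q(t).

Divide through by 2: q'' - 4q' + 20q = 0.
Characteristic equation r² - 4r + 20 = 0 has discriminant (-4)² - 4·(20) = -64 < 0, so r = 2 ± 4i.
Hence q_h = C1*cos(4*t)*exp(2*t) + C2*exp(2*t)*sin(4*t).

q = C1*cos(4*t)*exp(2*t) + C2*exp(2*t)*sin(4*t)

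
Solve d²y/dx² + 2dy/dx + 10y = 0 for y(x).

Characteristic equation r² + 2r + 10 = 0 has discriminant (2)² - 4·(10) = -36 < 0, so r = -1 ± 3i.
Hence y_h = C1*cos(3*x)*exp(-x) + C2*exp(-x)*sin(3*x).

y = C1*cos(3*x)*exp(-x) + C2*exp(-x)*sin(3*x)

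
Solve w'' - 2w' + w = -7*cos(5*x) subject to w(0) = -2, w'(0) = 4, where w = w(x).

Characteristic equation r² - 2r + 1 = 0 has discriminant (-2)² - 4·(1) = 0, so r = 1 is a repeated root.
Hence w_h = (C1 + C2*x)*exp(x).
Try w_p = A*cos(5*x) + B*sin(5*x). Substituting and equating the coefficients of cos(5x) and sin(5x) gives A = 42/169, B = 35/338, so w_p = 35*sin(5*x)/338 + 42*cos(5*x)/169.
General solution: w = 35*sin(5*x)/338 + 42*cos(5*x)/169 + C1*exp(x) + C2*x*exp(x).
Apply the initial conditions: w(0) = 42/169 + C1 = -2 and w'(0) = 175/338 + C1 + C2 = 4. Solving gives C1 = -380/169, C2 = 149/26.

w = -380*exp(x)/169 + 35*sin(5*x)/338 + 42*cos(5*x)/169 + 149*x*exp(x)/26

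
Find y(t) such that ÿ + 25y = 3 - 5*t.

Characteristic equation r² + 25 = 0 has discriminant (0)² - 4·(25) = -100 < 0, so r = ± 5i.
Hence y_h = C1*cos(5*t) + C2*sin(5*t).
For the particular solution try y_p = A0 + A1*t. Substituting and matching coefficients of each power of t gives A0 = 3/25, A1 = -1/5, so y_p = 3/25 - t/5.

y = 3/25 - t/5 + C1*cos(5*t) + C2*sin(5*t)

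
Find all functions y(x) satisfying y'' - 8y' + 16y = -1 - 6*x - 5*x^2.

y = -47/128 - 11*x/16 - 5*x**2/16 + C1*exp(4*x) + C2*x*exp(4*x)

Characteristic equation r² - 8r + 16 = 0 has discriminant (-8)² - 4·(16) = 0, so r = 4 is a repeated root.
Hence y_h = (C1 + C2*x)*exp(4*x).
For the particular solution try y_p = A0 + A1*x + A2*x^2. Substituting and matching coefficients of each power of x gives A0 = -47/128, A1 = -11/16, A2 = -5/16, so y_p = -47/128 - 11*x/16 - 5*x^2/16.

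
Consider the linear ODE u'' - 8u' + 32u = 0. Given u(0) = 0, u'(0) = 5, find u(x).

Characteristic equation r² - 8r + 32 = 0 has discriminant (-8)² - 4·(32) = -64 < 0, so r = 4 ± 4i.
Hence u_h = C1*cos(4*x)*exp(4*x) + C2*exp(4*x)*sin(4*x).
Apply the initial conditions: u(0) = C1 = 0 and u'(0) = 4*C1 + 4*C2 = 5. Solving gives C1 = 0, C2 = 5/4.

u = 5*exp(4*x)*sin(4*x)/4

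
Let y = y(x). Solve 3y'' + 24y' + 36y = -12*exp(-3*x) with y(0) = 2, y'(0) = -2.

y = -5*exp(-6*x)/6 + 3*exp(-2*x)/2 + 4*exp(-3*x)/3

Divide through by 3: y'' + 8y' + 12y = -4*exp(-3*x).
Characteristic equation r² + 8r + 12 = 0 factors as (r + 6)(r + 2) = 0, so r = -6, -2.
Hence y_h = C1*exp(-6*x) + C2*exp(-2*x).
Try y_p = A*exp(-3*x). Substituting into the equation and dividing by exp(-3*x) gives A = 4/3, so y_p = 4*exp(-3*x)/3.
General solution: y = 4*exp(-3*x)/3 + C1*exp(-6*x) + C2*exp(-2*x).
Apply the initial conditions: y(0) = 4/3 + C1 + C2 = 2 and y'(0) = -4 - 6*C1 - 2*C2 = -2. Solving gives C1 = -5/6, C2 = 3/2.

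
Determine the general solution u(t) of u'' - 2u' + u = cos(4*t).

u = -15*cos(4*t)/289 - 8*sin(4*t)/289 + C1*exp(t) + C2*t*exp(t)

Characteristic equation r² - 2r + 1 = 0 has discriminant (-2)² - 4·(1) = 0, so r = 1 is a repeated root.
Hence u_h = (C1 + C2*t)*exp(t).
Try u_p = A*cos(4*t) + B*sin(4*t). Substituting and equating the coefficients of cos(4t) and sin(4t) gives A = -15/289, B = -8/289, so u_p = -15*cos(4*t)/289 - 8*sin(4*t)/289.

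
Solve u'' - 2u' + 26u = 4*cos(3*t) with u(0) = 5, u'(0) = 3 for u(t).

Characteristic equation r² - 2r + 26 = 0 has discriminant (-2)² - 4·(26) = -100 < 0, so r = 1 ± 5i.
Hence u_h = C1*cos(5*t)*exp(t) + C2*exp(t)*sin(5*t).
Try u_p = A*cos(3*t) + B*sin(3*t). Substituting and equating the coefficients of cos(3t) and sin(3t) gives A = 68/325, B = -24/325, so u_p = -24*sin(3*t)/325 + 68*cos(3*t)/325.
General solution: u = -24*sin(3*t)/325 + 68*cos(3*t)/325 + C1*cos(5*t)*exp(t) + C2*exp(t)*sin(5*t).
Apply the initial conditions: u(0) = 68/325 + C1 = 5 and u'(0) = -72/325 + C1 + 5*C2 = 3. Solving gives C1 = 1557/325, C2 = -102/325.

u = -24*sin(3*t)/325 + 68*cos(3*t)/325 - 102*exp(t)*sin(5*t)/325 + 1557*cos(5*t)*exp(t)/325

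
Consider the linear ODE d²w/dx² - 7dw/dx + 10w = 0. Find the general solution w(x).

w = C1*exp(2*x) + C2*exp(5*x)

Characteristic equation r² - 7r + 10 = 0 factors as (r - 2)(r - 5) = 0, so r = 2, 5.
Hence w_h = C1*exp(2*x) + C2*exp(5*x).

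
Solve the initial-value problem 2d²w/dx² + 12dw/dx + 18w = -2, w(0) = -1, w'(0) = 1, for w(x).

Divide through by 2: w'' + 6w' + 9w = -1.
Characteristic equation r² + 6r + 9 = 0 has discriminant (6)² - 4·(9) = 0, so r = -3 is a repeated root.
Hence w_h = (C1 + C2*x)*exp(-3*x).
For the particular solution try w_p = A0. Substituting and matching coefficients of each power of x gives A0 = -1/9, so w_p = -1/9.
General solution: w = -1/9 + C1*exp(-3*x) + C2*x*exp(-3*x).
Apply the initial conditions: w(0) = -1/9 + C1 = -1 and w'(0) = C2 - 3*C1 = 1. Solving gives C1 = -8/9, C2 = -5/3.

w = -1/9 - 8*exp(-3*x)/9 - 5*x*exp(-3*x)/3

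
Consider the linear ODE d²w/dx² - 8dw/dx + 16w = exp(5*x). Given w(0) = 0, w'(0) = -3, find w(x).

Characteristic equation r² - 8r + 16 = 0 has discriminant (-8)² - 4·(16) = 0, so r = 4 is a repeated root.
Hence w_h = (C1 + C2*x)*exp(4*x).
Try w_p = A*exp(5*x). Substituting into the equation and dividing by exp(5*x) gives A = 1, so w_p = exp(5*x).
General solution: w = C1*exp(4*x) + C2*x*exp(4*x) + exp(5*x).
Apply the initial conditions: w(0) = 1 + C1 = 0 and w'(0) = 5 + C2 + 4*C1 = -3. Solving gives C1 = -1, C2 = -4.

w = -exp(4*x) - 4*x*exp(4*x) + exp(5*x)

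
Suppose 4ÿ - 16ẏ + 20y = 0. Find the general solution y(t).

y = C1*cos(t)*exp(2*t) + C2*exp(2*t)*sin(t)

Divide through by 4: y'' - 4y' + 5y = 0.
Characteristic equation r² - 4r + 5 = 0 has discriminant (-4)² - 4·(5) = -4 < 0, so r = 2 ± i.
Hence y_h = C1*cos(t)*exp(2*t) + C2*exp(2*t)*sin(t).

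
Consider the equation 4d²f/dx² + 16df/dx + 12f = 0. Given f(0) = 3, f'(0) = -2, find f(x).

f = -exp(-3*x)/2 + 7*exp(-x)/2

Divide through by 4: f'' + 4f' + 3f = 0.
Characteristic equation r² + 4r + 3 = 0 factors as (r + 1)(r + 3) = 0, so r = -1, -3.
Hence f_h = C1*exp(-x) + C2*exp(-3*x).
Apply the initial conditions: f(0) = C1 + C2 = 3 and f'(0) = -C1 - 3*C2 = -2. Solving gives C1 = 7/2, C2 = -1/2.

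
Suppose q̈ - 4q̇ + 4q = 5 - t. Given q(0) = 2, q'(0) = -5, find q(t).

q = 1 - t/4 - 27*t*exp(2*t)/4 + exp(2*t)

Characteristic equation r² - 4r + 4 = 0 has discriminant (-4)² - 4·(4) = 0, so r = 2 is a repeated root.
Hence q_h = (C1 + C2*t)*exp(2*t).
For the particular solution try q_p = A0 + A1*t. Substituting and matching coefficients of each power of t gives A0 = 1, A1 = -1/4, so q_p = 1 - t/4.
General solution: q = 1 - t/4 + C1*exp(2*t) + C2*t*exp(2*t).
Apply the initial conditions: q(0) = 1 + C1 = 2 and q'(0) = -1/4 + C2 + 2*C1 = -5. Solving gives C1 = 1, C2 = -27/4.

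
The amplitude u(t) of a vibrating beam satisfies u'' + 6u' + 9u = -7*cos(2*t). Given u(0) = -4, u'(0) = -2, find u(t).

Characteristic equation r² + 6r + 9 = 0 has discriminant (6)² - 4·(9) = 0, so r = -3 is a repeated root.
Hence u_h = (C1 + C2*t)*exp(-3*t).
Try u_p = A*cos(2*t) + B*sin(2*t). Substituting and equating the coefficients of cos(2t) and sin(2t) gives A = -35/169, B = -84/169, so u_p = -84*sin(2*t)/169 - 35*cos(2*t)/169.
General solution: u = -84*sin(2*t)/169 - 35*cos(2*t)/169 + C1*exp(-3*t) + C2*t*exp(-3*t).
Apply the initial conditions: u(0) = -35/169 + C1 = -4 and u'(0) = -168/169 + C2 - 3*C1 = -2. Solving gives C1 = -641/169, C2 = -161/13.

u = -641*exp(-3*t)/169 - 84*sin(2*t)/169 - 35*cos(2*t)/169 - 161*t*exp(-3*t)/13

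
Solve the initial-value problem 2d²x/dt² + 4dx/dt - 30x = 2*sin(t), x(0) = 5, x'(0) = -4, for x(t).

x = -4*sin(t)/65 - cos(t)/130 + 211*exp(3*t)/80 + 493*exp(-5*t)/208

Divide through by 2: x'' + 2x' - 15x = sin(t).
Characteristic equation r² + 2r - 15 = 0 factors as (r + 5)(r - 3) = 0, so r = -5, 3.
Hence x_h = C1*exp(-5*t) + C2*exp(3*t).
Try x_p = A*cos(t) + B*sin(t). Substituting and equating the coefficients of cos(t) and sin(t) gives A = -1/130, B = -4/65, so x_p = -4*sin(t)/65 - cos(t)/130.
General solution: x = -4*sin(t)/65 - cos(t)/130 + C1*exp(-5*t) + C2*exp(3*t).
Apply the initial conditions: x(0) = -1/130 + C1 + C2 = 5 and x'(0) = -4/65 - 5*C1 + 3*C2 = -4. Solving gives C1 = 493/208, C2 = 211/80.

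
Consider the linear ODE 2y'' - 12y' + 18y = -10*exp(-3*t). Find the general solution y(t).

y = -5*exp(-3*t)/36 + C1*exp(3*t) + C2*t*exp(3*t)

Divide through by 2: y'' - 6y' + 9y = -5*exp(-3*t).
Characteristic equation r² - 6r + 9 = 0 has discriminant (-6)² - 4·(9) = 0, so r = 3 is a repeated root.
Hence y_h = (C1 + C2*t)*exp(3*t).
Try y_p = A*exp(-3*t). Substituting into the equation and dividing by exp(-3*t) gives A = -5/36, so y_p = -5*exp(-3*t)/36.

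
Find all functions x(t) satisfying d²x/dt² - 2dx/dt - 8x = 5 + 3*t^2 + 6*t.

Characteristic equation r² - 2r - 8 = 0 factors as (r - 4)(r + 2) = 0, so r = 4, -2.
Hence x_h = C1*exp(4*t) + C2*exp(-2*t).
For the particular solution try x_p = A0 + A1*t + A2*t^2. Substituting and matching coefficients of each power of t gives A0 = -37/64, A1 = -9/16, A2 = -3/8, so x_p = -37/64 - 9*t/16 - 3*t^2/8.

x = -37/64 - 9*t/16 - 3*t**2/8 + C1*exp(4*t) + C2*exp(-2*t)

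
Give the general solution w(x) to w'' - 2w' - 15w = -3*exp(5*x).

Characteristic equation r² - 2r - 15 = 0 factors as (r - 5)(r + 3) = 0, so r = 5, -3.
Hence w_h = C1*exp(5*x) + C2*exp(-3*x).
Since exp(5*x) solves the homogeneous equation (r = 5 is a root of multiplicity 1), multiply the trial by x. Try w_p = A*x*exp(5*x). Substituting into the equation and dividing by exp(5*x) gives A = -3/8, so w_p = -3*x*exp(5*x)/8.

w = C1*exp(5*x) + C2*exp(-3*x) - 3*x*exp(5*x)/8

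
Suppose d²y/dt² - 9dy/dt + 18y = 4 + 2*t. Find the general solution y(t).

y = 5/18 + t/9 + C1*exp(6*t) + C2*exp(3*t)

Characteristic equation r² - 9r + 18 = 0 factors as (r - 6)(r - 3) = 0, so r = 6, 3.
Hence y_h = C1*exp(6*t) + C2*exp(3*t).
For the particular solution try y_p = A0 + A1*t. Substituting and matching coefficients of each power of t gives A0 = 5/18, A1 = 1/9, so y_p = 5/18 + t/9.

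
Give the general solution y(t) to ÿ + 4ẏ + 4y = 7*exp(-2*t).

Characteristic equation r² + 4r + 4 = 0 has discriminant (4)² - 4·(4) = 0, so r = -2 is a repeated root.
Hence y_h = (C1 + C2*t)*exp(-2*t).
Since exp(-2*t) solves the homogeneous equation (r = -2 is a root of multiplicity 2), multiply the trial by t^2. Try y_p = A*t^2*exp(-2*t). Substituting into the equation and dividing by exp(-2*t) gives A = 7/2, so y_p = 7*t^2*exp(-2*t)/2.

y = C1*exp(-2*t) + 7*t**2*exp(-2*t)/2 + C2*t*exp(-2*t)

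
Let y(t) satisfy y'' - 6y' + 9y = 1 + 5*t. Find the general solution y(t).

Characteristic equation r² - 6r + 9 = 0 has discriminant (-6)² - 4·(9) = 0, so r = 3 is a repeated root.
Hence y_h = (C1 + C2*t)*exp(3*t).
For the particular solution try y_p = A0 + A1*t. Substituting and matching coefficients of each power of t gives A0 = 13/27, A1 = 5/9, so y_p = 13/27 + 5*t/9.

y = 13/27 + 5*t/9 + C1*exp(3*t) + C2*t*exp(3*t)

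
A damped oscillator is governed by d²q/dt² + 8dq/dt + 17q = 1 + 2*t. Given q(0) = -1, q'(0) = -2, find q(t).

Characteristic equation r² + 8r + 17 = 0 has discriminant (8)² - 4·(17) = -4 < 0, so r = -4 ± i.
Hence q_h = C1*cos(t)*exp(-4*t) + C2*exp(-4*t)*sin(t).
For the particular solution try q_p = A0 + A1*t. Substituting and matching coefficients of each power of t gives A0 = 1/289, A1 = 2/17, so q_p = 1/289 + 2*t/17.
General solution: q = 1/289 + 2*t/17 + C1*cos(t)*exp(-4*t) + C2*exp(-4*t)*sin(t).
Apply the initial conditions: q(0) = 1/289 + C1 = -1 and q'(0) = 2/17 + C2 - 4*C1 = -2. Solving gives C1 = -290/289, C2 = -1772/289.

q = 1/289 + 2*t/17 - 1772*exp(-4*t)*sin(t)/289 - 290*cos(t)*exp(-4*t)/289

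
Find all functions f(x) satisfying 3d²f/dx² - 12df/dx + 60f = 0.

Divide through by 3: f'' - 4f' + 20f = 0.
Characteristic equation r² - 4r + 20 = 0 has discriminant (-4)² - 4·(20) = -64 < 0, so r = 2 ± 4i.
Hence f_h = C1*cos(4*x)*exp(2*x) + C2*exp(2*x)*sin(4*x).

f = C1*cos(4*x)*exp(2*x) + C2*exp(2*x)*sin(4*x)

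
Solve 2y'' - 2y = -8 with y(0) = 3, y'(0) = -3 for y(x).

y = 4 - 2*exp(x) + exp(-x)

Divide through by 2: y'' - y = -4.
Characteristic equation r² - 1 = 0 factors as (r + 1)(r - 1) = 0, so r = -1, 1.
Hence y_h = C1*exp(-x) + C2*exp(x).
For the particular solution try y_p = A0. Substituting and matching coefficients of each power of x gives A0 = 4, so y_p = 4.
General solution: y = 4 + C1*exp(-x) + C2*exp(x).
Apply the initial conditions: y(0) = 4 + C1 + C2 = 3 and y'(0) = C2 - C1 = -3. Solving gives C1 = 1, C2 = -2.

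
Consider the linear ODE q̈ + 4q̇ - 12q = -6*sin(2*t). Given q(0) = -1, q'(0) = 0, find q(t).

q = -17*exp(-6*t)/80 - 15*exp(2*t)/16 + 3*sin(2*t)/10 + 3*cos(2*t)/20

Characteristic equation r² + 4r - 12 = 0 factors as (r + 6)(r - 2) = 0, so r = -6, 2.
Hence q_h = C1*exp(-6*t) + C2*exp(2*t).
Try q_p = A*cos(2*t) + B*sin(2*t). Substituting and equating the coefficients of cos(2t) and sin(2t) gives A = 3/20, B = 3/10, so q_p = 3*sin(2*t)/10 + 3*cos(2*t)/20.
General solution: q = 3*sin(2*t)/10 + 3*cos(2*t)/20 + C1*exp(-6*t) + C2*exp(2*t).
Apply the initial conditions: q(0) = 3/20 + C1 + C2 = -1 and q'(0) = 3/5 - 6*C1 + 2*C2 = 0. Solving gives C1 = -17/80, C2 = -15/16.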